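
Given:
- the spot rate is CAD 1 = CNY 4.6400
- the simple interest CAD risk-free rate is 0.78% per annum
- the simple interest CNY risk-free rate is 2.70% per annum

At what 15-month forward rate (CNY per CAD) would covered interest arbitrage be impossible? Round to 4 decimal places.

4.7503

T = 15/12 years.
Growth of 1 CNY over T: 1 + 0.0270×15/12 = 1.033750.
CAD accumulates by 1 + 0.0078×15/12 = 1.009750.
CIP: F = S · (grow CNY)/(grow CAD) = 4.64 × 1.033750/1.009750 = 4.750285 CNY per CAD.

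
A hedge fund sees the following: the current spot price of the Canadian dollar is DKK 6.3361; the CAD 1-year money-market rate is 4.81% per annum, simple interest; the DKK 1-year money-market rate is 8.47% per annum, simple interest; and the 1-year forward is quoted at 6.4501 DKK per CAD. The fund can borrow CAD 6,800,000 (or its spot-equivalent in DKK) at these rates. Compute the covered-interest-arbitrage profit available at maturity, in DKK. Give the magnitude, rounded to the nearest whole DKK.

T = 1 year.
Route A — deposit CAD, sell forward: 6,800,000 × 1.048100 × 6.4501 = DKK 45,970,378.71.
Route B — convert at spot, deposit DKK: 6,800,000 × 6.3361 × 1.084700 = DKK 46,734,820.16.
The quoted forward undervalues CAD, so borrow CAD, convert to DKK at spot, deposit the DKK at 8.47%, and buy CAD forward at 6.4501 to cover the loan.
The gap between the two covered legs is DKK 764,441.

DKK 764,441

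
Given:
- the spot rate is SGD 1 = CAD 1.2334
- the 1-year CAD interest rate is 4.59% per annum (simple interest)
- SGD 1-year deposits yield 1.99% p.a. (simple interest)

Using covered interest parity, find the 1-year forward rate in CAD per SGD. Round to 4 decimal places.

T = 1 year.
CAD accumulates by 1 + 0.0459×1 = 1.045900.
SGD accumulates by 1 + 0.0199×1 = 1.019900.
Forward (CAD per SGD) = 1.2334 × 1.045900 / 1.019900 = 1.264843.

1.2648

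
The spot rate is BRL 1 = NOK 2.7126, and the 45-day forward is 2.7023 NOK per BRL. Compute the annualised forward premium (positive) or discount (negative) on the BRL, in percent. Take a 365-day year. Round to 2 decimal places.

T = 45/365 years.
BRL trades forward at -0.37971% vs spot over the period.
Annualise by dividing by T: -0.0037971 / (45/365) = -0.030799 → -3.08%.

-3.08%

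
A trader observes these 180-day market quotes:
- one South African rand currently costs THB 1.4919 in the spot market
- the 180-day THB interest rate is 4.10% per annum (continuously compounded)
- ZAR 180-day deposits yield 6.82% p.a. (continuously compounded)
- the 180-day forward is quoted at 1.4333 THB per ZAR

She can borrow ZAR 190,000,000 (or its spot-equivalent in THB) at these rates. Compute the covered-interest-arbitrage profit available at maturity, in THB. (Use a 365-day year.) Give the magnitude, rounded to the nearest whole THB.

T = 180/365 years.
Keep in ZAR, deliver into the forward: 190,000,000·1.03420485634·1.4333 = THB 281,641,905.91.
Swap to THB now, deposit: 190,000,000·1.4919·1.02042497031 = THB 289,250,682.51.
The quoted forward undervalues ZAR, so borrow ZAR, convert to THB at spot, deposit the THB at 4.10%, and buy ZAR forward at 1.4333 to cover the loan.
Arbitrage profit = |281,641,905.91 − 289,250,682.51| = THB 7,608,777.

THB 7,608,777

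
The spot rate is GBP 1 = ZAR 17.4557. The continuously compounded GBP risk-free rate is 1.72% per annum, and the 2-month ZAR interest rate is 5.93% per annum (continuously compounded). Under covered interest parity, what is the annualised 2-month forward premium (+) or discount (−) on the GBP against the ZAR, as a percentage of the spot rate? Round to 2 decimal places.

T = 2/12 years.
F = S · g_ZAR/g_GBP = 17.4557 × 1.0099323/1.0028708 = 17.5786106.
(F − S)/S ÷ T = (17.5786106 − 17.4557)/17.4557/(2/12) = 0.042248 → 4.22%.

+4.22%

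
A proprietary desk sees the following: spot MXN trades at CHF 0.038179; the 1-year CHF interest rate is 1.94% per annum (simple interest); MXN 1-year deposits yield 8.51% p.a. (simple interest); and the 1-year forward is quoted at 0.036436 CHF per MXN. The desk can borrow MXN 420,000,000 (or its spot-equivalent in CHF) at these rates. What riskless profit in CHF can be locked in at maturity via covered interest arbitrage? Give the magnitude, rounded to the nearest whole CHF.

CHF 259,153

T = 1 year.
Invest the MXN and cover forward: 420,000,000 × 1.085100 × 0.036436 = CHF 16,605,415.51.
Convert at spot and invest in CHF: 420,000,000 × 0.038179 × 1.019400 = CHF 16,346,262.49.
The quoted forward overvalues MXN, so borrow CHF, buy MXN at spot, deposit the MXN at 8.51%, and sell the proceeds forward at 0.036436.
Profit = 16,605,415.51 − 16,346,262.49 = CHF 259,153.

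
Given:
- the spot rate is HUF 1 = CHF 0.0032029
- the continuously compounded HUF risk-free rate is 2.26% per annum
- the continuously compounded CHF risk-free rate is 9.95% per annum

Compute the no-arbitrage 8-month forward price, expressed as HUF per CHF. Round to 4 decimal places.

296.6141

T = 8/12 years.
CHF accumulates by e^(0.0995×8/12) = 1.068582852.
HUF growth factor: e^(0.0226×8/12) = 1.015180741.
CIP: F = S · (grow CHF)/(grow HUF) = 0.0032029 × 1.068582852/1.015180741 = 0.00337138391 CHF per HUF.
Quoted the other way: 1/0.00337138391 = 296.6141 HUF per CHF.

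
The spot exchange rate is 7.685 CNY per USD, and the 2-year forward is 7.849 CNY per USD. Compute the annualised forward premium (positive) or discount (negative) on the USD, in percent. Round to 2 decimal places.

T = 2 years.
USD trades forward at +2.13403% vs spot over the period.
Per annum: 0.0213403 / 2 = 0.010670 = 1.07%.

+1.07%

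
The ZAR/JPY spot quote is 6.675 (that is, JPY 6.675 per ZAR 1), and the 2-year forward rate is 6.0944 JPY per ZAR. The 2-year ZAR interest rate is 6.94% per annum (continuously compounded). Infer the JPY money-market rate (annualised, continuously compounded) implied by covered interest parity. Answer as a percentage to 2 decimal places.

2.39%

T = 2 years.
F/S = 6.0944/6.675 = 0.9130187 = (growth of JPY) / (growth of ZAR).
ZAR growth factor: e^(0.0694×2) = 1.1488943.
Hence g_JPY = 1.048962.
Take logs: ln 1.048962 / 2 = 0.023901, so 2.39%.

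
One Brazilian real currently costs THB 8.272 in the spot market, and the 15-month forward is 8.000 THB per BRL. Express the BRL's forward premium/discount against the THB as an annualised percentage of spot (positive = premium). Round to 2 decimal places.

-2.63%

T = 15/12 years.
(F − S)/S = (8.000 − 8.272)/8.272 = -0.0328820.
Per annum: -0.0328820 / (15/12) = -0.026306 = -2.63%.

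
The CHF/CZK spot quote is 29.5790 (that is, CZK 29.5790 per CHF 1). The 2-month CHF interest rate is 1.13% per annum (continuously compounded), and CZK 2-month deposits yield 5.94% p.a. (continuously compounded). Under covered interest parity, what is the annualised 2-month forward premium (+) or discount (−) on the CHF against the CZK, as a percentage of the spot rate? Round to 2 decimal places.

+4.83%

T = 2/12 years.
No-arbitrage forward: 29.579 × 1.0099492 / 1.0018851 = 29.8170792 CZK/CHF.
(F − S)/S ÷ T = (29.8170792 − 29.579)/29.579/(2/12) = 0.048294 → 4.83%.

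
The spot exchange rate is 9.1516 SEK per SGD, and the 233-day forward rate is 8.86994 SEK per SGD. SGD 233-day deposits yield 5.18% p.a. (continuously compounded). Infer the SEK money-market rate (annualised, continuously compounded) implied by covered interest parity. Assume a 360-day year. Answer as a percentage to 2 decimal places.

0.35%

T = 233/360 years.
By CIP, F/S equals the SEK-to-SGD growth ratio: 8.86994/9.1516 = 0.9692229.
The SGD side grows by e^(0.0518×233/360) = 1.0340944.
That pins the SEK growth at 1.002268.
Take logs: ln 1.002268 / (233/360) = 0.003500, so 0.35%.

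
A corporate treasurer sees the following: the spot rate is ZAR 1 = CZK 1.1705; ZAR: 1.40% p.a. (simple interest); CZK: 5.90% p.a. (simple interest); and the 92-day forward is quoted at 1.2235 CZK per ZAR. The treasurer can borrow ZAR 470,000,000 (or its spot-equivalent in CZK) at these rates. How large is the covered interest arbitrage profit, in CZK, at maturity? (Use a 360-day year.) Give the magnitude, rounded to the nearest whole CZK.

CZK 18,672,570

T = 92/360 years.
Keep in ZAR, deliver into the forward: 470,000,000·1.00357777778·1.2235 = CZK 577,102,383.22.
Swap to CZK now, deposit: 470,000,000·1.1705·1.01507777778 = CZK 558,429,813.28.
The quoted forward overvalues ZAR, so borrow CZK, buy ZAR at spot, deposit the ZAR at 1.40%, and sell the proceeds forward at 1.2235.
The gap between the two covered legs is CZK 18,672,570.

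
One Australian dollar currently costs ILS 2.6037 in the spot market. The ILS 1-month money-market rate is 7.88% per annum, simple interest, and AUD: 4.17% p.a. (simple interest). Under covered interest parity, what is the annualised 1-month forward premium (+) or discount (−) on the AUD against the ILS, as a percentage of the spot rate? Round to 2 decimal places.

T = 1/12 years.
No-arbitrage forward: 2.6037 × 1.0065667 / 1.003475 = 2.6117220 ILS/AUD.
Annualised premium = (F − S)/S × (1/T) = (2.6117220 − 2.6037)/2.6037 ÷ (1/12) = 3.70%.

+3.70%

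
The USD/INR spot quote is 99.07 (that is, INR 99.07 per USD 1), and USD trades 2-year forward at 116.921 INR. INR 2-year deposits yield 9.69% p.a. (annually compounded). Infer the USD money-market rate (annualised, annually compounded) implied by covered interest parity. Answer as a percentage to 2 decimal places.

0.97%

T = 2 years.
CIP gives F = S · g_INR/g_USD, so g_INR/g_USD = 116.921/99.07 = 1.1801857.
INR growth factor: (1 + 0.0969)^2 = 1.2031896.
That pins the USD growth at 1.0194918.
Annualise: 1.0194918^(1/2) − 1 = 0.009699 = 0.97%.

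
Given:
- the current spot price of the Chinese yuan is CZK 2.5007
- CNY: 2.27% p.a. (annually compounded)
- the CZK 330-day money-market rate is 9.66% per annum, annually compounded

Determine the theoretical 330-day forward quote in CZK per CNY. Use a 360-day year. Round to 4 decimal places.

2.6659

T = 330/360 years.
CZK growth factor: (1 + 0.0966)^(330/360) = 1.0882054.
CNY accumulates by (1 + 0.0227)^(330/360) = 1.0207888.
Forward (CZK per CNY) = 2.5007 × 1.0882054 / 1.0207888 = 2.665855.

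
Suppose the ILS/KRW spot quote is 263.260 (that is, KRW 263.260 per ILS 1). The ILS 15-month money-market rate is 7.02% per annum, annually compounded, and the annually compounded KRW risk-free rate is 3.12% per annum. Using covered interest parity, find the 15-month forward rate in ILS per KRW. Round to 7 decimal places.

T = 15/12 years.
Growth of 1 KRW over T: (1 + 0.0312)^(15/12) = 1.0391509.
Growth of 1 ILS over T: (1 + 0.0702)^(15/12) = 1.0885069.
So F = 263.26 × 1.0391509 / 1.0885069 = 251.3230 (KRW/ILS).
Invert for ILS per KRW: 1 / 251.3230 = 0.0039789.

0.0039789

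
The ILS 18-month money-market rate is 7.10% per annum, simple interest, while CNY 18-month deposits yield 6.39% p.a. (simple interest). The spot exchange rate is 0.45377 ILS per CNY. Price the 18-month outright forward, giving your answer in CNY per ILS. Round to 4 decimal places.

2.1825

T = 18/12 years.
ILS growth factor: 1 + 0.0710×18/12 = 1.106500.
Growth of 1 CNY over T: 1 + 0.0639×18/12 = 1.095850.
CIP: F = S · (grow ILS)/(grow CNY) = 0.45377 × 1.106500/1.095850 = 0.4581800 ILS per CNY.
Quoted the other way: 1/0.4581800 = 2.1825 CNY per ILS.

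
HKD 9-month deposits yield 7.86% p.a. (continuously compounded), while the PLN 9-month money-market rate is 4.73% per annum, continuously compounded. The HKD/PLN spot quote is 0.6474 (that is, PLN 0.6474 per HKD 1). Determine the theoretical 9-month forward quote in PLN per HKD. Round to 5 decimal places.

0.63238

T = 9/12 years.
PLN accumulates by e^(0.0473×9/12) = 1.0361117.
HKD accumulates by e^(0.0786×9/12) = 1.0607222.
Forward (PLN per HKD) = 0.6474 × 1.0361117 / 1.0607222 = 0.6323793.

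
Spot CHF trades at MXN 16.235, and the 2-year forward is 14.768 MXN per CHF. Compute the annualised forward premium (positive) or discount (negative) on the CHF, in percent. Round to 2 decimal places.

T = 2 years.
(F − S)/S = (14.768 − 16.235)/16.235 = -0.0903603.
×(1/T) gives -4.52% p.a.

-4.52%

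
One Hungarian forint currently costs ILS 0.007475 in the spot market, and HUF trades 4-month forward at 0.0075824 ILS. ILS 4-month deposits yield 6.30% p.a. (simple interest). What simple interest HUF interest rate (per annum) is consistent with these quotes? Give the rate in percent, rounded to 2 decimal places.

T = 4/12 years.
F/S = 0.0075824/0.007475 = 1.0143679 = (growth of ILS) / (growth of HUF).
The ILS side grows by 1 + 0.0630×4/12 = 1.021000.
So the HUF growth factor = 1.0065382.
r = (1.0065382 − 1)/(4/12) = 0.019615 → 1.96%.

1.96%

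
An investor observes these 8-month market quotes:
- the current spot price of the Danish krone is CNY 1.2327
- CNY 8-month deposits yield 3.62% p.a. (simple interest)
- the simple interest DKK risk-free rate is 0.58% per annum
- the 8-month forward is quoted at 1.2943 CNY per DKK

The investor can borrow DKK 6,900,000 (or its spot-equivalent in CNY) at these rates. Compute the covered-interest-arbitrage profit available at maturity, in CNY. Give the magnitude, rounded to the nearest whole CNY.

CNY 254,303

T = 8/12 years.
Invest the DKK and cover forward: 6,900,000 × 1.003866667 × 1.2943 = CNY 8,965,201.93.
Convert at spot and invest in CNY: 6,900,000 × 1.2327 × 1.024133333 = CNY 8,710,899.20.
The quoted forward overvalues DKK, so borrow CNY, buy DKK at spot, deposit the DKK at 0.58%, and sell the proceeds forward at 1.2943.
The gap between the two covered legs is CNY 254,303.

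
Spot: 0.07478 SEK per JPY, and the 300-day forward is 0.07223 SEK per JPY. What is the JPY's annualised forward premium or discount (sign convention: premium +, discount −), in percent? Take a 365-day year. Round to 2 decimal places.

T = 300/365 years.
(F − S)/S = (0.07223 − 0.07478)/0.07478 = -0.0341000.
×(1/T) gives -4.15% p.a.

-4.15%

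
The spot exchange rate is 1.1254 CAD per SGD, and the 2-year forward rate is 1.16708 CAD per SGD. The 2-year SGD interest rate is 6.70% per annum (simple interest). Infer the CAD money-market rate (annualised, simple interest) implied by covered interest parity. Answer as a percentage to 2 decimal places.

8.80%

T = 2 years.
CIP gives F = S · g_CAD/g_SGD, so g_CAD/g_SGD = 1.16708/1.1254 = 1.0370357.
The SGD side grows by 1 + 0.0670×2 = 1.134000.
So the CAD growth factor = 1.1759985.
r = (1.1759985 − 1)/2 = 0.087999 → 8.80%.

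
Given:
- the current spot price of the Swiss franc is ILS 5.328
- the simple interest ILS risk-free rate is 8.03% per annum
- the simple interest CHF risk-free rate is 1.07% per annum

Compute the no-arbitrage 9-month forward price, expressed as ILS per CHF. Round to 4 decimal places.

T = 9/12 years.
ILS growth factor: 1 + 0.0803×9/12 = 1.060225.
CHF growth factor: 1 + 0.0107×9/12 = 1.008025.
CIP: F = S · (grow ILS)/(grow CHF) = 5.328 × 1.060225/1.008025 = 5.603907 ILS per CHF.

5.6039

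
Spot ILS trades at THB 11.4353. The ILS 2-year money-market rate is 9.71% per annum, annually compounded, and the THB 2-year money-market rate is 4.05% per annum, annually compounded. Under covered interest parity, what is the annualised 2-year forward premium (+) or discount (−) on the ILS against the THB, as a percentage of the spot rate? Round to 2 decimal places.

T = 2 years.
F = S · g_THB/g_ILS = 11.4353 × 1.0826402/1.2036284 = 10.2858286.
Annualised premium = (F − S)/S × (1/T) = (10.2858286 − 11.4353)/11.4353 ÷ 2 = -5.03%.

-5.03%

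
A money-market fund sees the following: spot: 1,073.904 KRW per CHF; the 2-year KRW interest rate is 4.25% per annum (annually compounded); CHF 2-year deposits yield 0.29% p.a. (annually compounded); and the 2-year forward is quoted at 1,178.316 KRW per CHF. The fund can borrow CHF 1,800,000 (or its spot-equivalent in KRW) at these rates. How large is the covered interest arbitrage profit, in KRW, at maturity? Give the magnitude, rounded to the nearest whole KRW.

KRW 32,462,214

T = 2 years.
Route A — deposit CHF, sell forward: 1,800,000 × 1.00580841 × 1178.316 = KRW 2,133,288,256.39.
Route B — convert at spot, deposit KRW: 1,800,000 × 1073.904 × 1.08680625 = KRW 2,100,826,042.38.
The quoted forward overvalues CHF, so borrow KRW, buy CHF at spot, deposit the CHF at 0.29%, and sell the proceeds forward at 1,178.316.
The gap between the two covered legs is KRW 32,462,214.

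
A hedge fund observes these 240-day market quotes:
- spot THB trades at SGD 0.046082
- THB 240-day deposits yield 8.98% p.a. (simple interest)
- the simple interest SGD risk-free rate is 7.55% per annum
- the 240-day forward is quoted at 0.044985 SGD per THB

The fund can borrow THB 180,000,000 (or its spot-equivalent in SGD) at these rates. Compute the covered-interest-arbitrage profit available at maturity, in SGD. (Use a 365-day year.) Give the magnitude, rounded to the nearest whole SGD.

T = 240/365 years.
Route A — deposit THB, sell forward: 180,000,000 × 1.059046575 × 0.044985 = SGD 8,575,417.83.
Route B — convert at spot, deposit SGD: 180,000,000 × 0.046082 × 1.049643836 = SGD 8,706,543.71.
The quoted forward undervalues THB, so borrow THB, convert to SGD at spot, deposit the SGD at 7.55%, and buy THB forward at 0.044985 to cover the loan.
Profit = 8,706,543.71 − 8,575,417.83 = SGD 131,126.

SGD 131,126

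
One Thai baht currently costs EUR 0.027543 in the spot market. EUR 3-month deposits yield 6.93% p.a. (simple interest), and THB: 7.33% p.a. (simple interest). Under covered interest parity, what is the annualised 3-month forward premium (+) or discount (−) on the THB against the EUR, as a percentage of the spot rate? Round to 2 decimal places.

-0.39%

T = 3/12 years.
No-arbitrage forward: 0.027543 × 1.017325 / 1.018325 = 0.027515953 EUR/THB.
Annualised premium = (F − S)/S × (1/T) = (0.027515953 − 0.027543)/0.027543 ÷ (3/12) = -0.39%.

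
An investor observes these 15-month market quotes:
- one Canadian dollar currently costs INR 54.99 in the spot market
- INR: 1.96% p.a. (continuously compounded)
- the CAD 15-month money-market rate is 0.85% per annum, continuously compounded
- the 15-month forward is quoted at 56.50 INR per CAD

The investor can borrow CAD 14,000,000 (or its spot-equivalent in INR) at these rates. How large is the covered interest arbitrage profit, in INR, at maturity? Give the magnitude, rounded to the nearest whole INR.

INR 10,494,659

T = 15/12 years.
Keep in CAD, deliver into the forward: 14,000,000·1.01068164576·56.50 = INR 799,449,181.80.
Swap to INR now, deposit: 14,000,000·54.99·1.02480259111 = INR 788,954,522.79.
The quoted forward overvalues CAD, so borrow INR, buy CAD at spot, deposit the CAD at 0.85%, and sell the proceeds forward at 56.50.
The gap between the two covered legs is INR 10,494,659.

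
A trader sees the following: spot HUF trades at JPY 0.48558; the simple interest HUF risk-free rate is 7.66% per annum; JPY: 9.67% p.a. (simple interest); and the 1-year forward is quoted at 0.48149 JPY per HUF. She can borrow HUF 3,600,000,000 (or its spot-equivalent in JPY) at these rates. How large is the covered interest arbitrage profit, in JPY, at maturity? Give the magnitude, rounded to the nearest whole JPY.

JPY 50,988,427

T = 1 year.
Invest the HUF and cover forward: 3,600,000,000 × 1.076600 × 0.48149 = JPY 1,866,139,682.40.
Convert at spot and invest in JPY: 3,600,000,000 × 0.48558 × 1.096700 = JPY 1,917,128,109.60.
The quoted forward undervalues HUF, so borrow HUF, convert to JPY at spot, deposit the JPY at 9.67%, and buy HUF forward at 0.48149 to cover the loan.
Arbitrage profit = |1,866,139,682.40 − 1,917,128,109.60| = JPY 50,988,427.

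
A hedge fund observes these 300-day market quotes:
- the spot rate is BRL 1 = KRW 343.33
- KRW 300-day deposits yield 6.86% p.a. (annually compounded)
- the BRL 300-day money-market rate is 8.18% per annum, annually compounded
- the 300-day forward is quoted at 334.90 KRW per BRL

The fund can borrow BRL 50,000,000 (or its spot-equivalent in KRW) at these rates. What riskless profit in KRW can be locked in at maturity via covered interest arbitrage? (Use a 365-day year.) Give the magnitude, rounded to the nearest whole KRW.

KRW 265,782,953

T = 300/365 years.
Invest the BRL and cover forward: 50,000,000 × 1.066758245893 × 334.90 = KRW 17,862,866,827.48.
Convert at spot and invest in KRW: 50,000,000 × 343.33 × 1.056048104163 = KRW 18,128,649,780.11.
The quoted forward undervalues BRL, so borrow BRL, convert to KRW at spot, deposit the KRW at 6.86%, and buy BRL forward at 334.90 to cover the loan.
Arbitrage profit = |17,862,866,827.48 − 18,128,649,780.11| = KRW 265,782,953.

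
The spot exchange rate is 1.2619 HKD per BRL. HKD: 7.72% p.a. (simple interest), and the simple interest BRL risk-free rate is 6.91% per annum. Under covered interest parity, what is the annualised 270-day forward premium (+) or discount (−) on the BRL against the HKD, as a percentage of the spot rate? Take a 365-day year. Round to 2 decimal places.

+0.77%

T = 270/365 years.
No-arbitrage forward: 1.2619 × 1.0571068 / 1.0511151 = 1.2690932 HKD/BRL.
Annualised premium = (F − S)/S × (1/T) = (1.2690932 − 1.2619)/1.2619 ÷ (270/365) = 0.77%.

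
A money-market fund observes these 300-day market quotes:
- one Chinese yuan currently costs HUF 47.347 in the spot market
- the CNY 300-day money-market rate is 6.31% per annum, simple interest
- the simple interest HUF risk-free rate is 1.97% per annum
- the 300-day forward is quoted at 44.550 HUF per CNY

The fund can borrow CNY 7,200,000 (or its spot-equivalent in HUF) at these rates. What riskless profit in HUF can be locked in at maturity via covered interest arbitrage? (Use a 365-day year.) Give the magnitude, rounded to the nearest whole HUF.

HUF 9,022,572

T = 300/365 years.
Keep in CNY, deliver into the forward: 7,200,000·1.0518630137·44.550 = HUF 337,395,580.27.
Swap to HUF now, deposit: 7,200,000·47.347·1.01619178082 = HUF 346,418,152.17.
The quoted forward undervalues CNY, so borrow CNY, convert to HUF at spot, deposit the HUF at 1.97%, and buy CNY forward at 44.550 to cover the loan.
The gap between the two covered legs is HUF 9,022,572.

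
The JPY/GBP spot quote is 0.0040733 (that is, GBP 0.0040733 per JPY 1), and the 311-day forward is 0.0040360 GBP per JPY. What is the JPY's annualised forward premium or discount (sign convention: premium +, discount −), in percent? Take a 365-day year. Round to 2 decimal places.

-1.07%

T = 311/365 years.
JPY trades forward at -0.91572% vs spot over the period.
Per annum: -0.0091572 / (311/365) = -0.010747 = -1.07%.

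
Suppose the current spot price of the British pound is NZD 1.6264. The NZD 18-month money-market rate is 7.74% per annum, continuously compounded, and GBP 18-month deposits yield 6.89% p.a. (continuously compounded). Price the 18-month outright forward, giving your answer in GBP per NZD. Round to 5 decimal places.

0.60707

T = 18/12 years.
NZD growth factor: e^(0.0774×18/12) = 1.1231082.
GBP accumulates by e^(0.0689×18/12) = 1.1088794.
CIP: F = S · (grow NZD)/(grow GBP) = 1.6264 × 1.1231082/1.1088794 = 1.647269 NZD per GBP.
Quoted the other way: 1/1.647269 = 0.60707 GBP per NZD.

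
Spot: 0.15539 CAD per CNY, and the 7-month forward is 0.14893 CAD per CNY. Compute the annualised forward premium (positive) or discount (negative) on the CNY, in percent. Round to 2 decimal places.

-7.13%

T = 7/12 years.
CNY trades forward at -4.15728% vs spot over the period.
×(1/T) gives -7.13% p.a.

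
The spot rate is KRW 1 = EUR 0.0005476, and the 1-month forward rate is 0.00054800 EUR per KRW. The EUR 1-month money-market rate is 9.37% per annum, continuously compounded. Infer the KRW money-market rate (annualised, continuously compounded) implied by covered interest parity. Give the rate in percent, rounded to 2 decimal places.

T = 1/12 years.
F/S = 0.000548/0.0005476 = 1.0007305 = (growth of EUR) / (growth of KRW).
The EUR side grows by e^(0.0937×1/12) = 1.0078389.
So the KRW growth factor = 1.0071032.
Take logs: ln 1.0071032 / (1/12) = 0.084937, so 8.49%.

8.49%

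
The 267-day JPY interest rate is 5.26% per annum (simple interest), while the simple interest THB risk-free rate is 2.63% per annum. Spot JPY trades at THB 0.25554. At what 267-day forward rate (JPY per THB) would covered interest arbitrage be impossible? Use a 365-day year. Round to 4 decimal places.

T = 267/365 years.
THB growth factor: 1 + 0.0263×267/365 = 1.0192386.
JPY growth factor: 1 + 0.0526×267/365 = 1.0384773.
So F = 0.25554 × 1.0192386 / 1.0384773 = 0.2508059 (THB/JPY).
Invert for JPY per THB: 1 / 0.2508059 = 3.9871.

3.9871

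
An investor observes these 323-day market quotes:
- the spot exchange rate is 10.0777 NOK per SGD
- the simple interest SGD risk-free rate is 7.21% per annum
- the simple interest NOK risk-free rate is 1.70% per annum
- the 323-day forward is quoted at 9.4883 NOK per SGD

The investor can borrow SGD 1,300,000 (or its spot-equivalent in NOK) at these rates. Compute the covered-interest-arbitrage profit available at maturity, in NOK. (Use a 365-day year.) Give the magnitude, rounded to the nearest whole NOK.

T = 323/365 years.
Route A — deposit SGD, sell forward: 1,300,000 × 1.0638035616 × 9.4883 = NOK 13,121,793.53.
Route B — convert at spot, deposit NOK: 1,300,000 × 10.0777 × 1.0150438356 = NOK 13,298,099.44.
The quoted forward undervalues SGD, so borrow SGD, convert to NOK at spot, deposit the NOK at 1.70%, and buy SGD forward at 9.4883 to cover the loan.
The gap between the two covered legs is NOK 176,306.

NOK 176,306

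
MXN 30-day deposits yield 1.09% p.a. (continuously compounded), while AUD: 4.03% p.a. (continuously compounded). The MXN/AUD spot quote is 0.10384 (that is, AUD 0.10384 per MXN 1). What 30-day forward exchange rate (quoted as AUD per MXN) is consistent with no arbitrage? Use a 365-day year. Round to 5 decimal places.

T = 30/365 years.
AUD accumulates by e^(0.0403×30/365) = 1.0033178.
MXN growth factor: e^(0.0109×30/365) = 1.0008963.
CIP: F = S · (grow AUD)/(grow MXN) = 0.10384 × 1.0033178/1.0008963 = 0.1040912 AUD per MXN.

0.10409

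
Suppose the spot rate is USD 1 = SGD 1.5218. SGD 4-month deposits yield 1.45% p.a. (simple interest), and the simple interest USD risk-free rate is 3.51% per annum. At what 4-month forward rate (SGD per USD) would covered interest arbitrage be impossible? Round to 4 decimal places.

T = 4/12 years.
Growth of 1 SGD over T: 1 + 0.0145×4/12 = 1.0048333.
USD growth factor: 1 + 0.0351×4/12 = 1.011700.
CIP: F = S · (grow SGD)/(grow USD) = 1.5218 × 1.0048333/1.011700 = 1.511471 SGD per USD.

1.5115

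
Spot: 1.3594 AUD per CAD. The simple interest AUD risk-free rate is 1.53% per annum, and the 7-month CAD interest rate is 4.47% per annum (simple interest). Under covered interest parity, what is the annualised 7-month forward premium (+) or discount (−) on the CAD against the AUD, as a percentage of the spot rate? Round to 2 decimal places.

-2.87%

T = 7/12 years.
F = S · g_AUD/g_CAD = 1.3594 × 1.008925/1.026075 = 1.3366787.
(F − S)/S ÷ T = (1.3366787 − 1.3594)/1.3594/(7/12) = -0.028653 → -2.87%.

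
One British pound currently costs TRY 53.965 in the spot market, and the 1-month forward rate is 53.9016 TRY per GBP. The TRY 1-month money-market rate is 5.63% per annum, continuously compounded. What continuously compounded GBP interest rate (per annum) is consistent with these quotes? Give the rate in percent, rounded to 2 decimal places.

T = 1/12 years.
CIP gives F = S · g_TRY/g_GBP, so g_TRY/g_GBP = 53.9016/53.965 = 0.9988252.
TRY growth factor: e^(0.0563×1/12) = 1.0047027.
That pins the GBP growth at 1.0058844.
r = ln(1.0058844)/(1/12) = 0.070406 → 7.04%.

7.04%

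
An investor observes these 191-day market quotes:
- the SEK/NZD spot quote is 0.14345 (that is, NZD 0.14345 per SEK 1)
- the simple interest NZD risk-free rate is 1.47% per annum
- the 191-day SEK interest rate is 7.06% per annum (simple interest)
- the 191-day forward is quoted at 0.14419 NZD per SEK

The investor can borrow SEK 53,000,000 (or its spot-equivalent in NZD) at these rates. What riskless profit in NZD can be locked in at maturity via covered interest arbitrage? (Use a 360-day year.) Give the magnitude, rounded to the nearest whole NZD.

NZD 266,175

T = 191/360 years.
Invest the SEK and cover forward: 53,000,000 × 1.037457222 × 0.14419 = NZD 7,928,320.71.
Convert at spot and invest in NZD: 53,000,000 × 0.14345 × 1.007799167 = NZD 7,662,145.90.
The quoted forward overvalues SEK, so borrow NZD, buy SEK at spot, deposit the SEK at 7.06%, and sell the proceeds forward at 0.14419.
The gap between the two covered legs is NZD 266,175.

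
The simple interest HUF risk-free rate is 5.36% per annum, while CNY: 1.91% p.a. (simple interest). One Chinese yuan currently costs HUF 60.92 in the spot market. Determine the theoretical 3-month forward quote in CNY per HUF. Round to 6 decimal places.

T = 3/12 years.
Growth of 1 HUF over T: 1 + 0.0536×3/12 = 1.013400.
CNY growth factor: 1 + 0.0191×3/12 = 1.004775.
So F = 60.92 × 1.013400 / 1.004775 = 61.44294 (HUF/CNY).
Quoted the other way: 1/61.44294 = 0.016275 CNY per HUF.

0.016275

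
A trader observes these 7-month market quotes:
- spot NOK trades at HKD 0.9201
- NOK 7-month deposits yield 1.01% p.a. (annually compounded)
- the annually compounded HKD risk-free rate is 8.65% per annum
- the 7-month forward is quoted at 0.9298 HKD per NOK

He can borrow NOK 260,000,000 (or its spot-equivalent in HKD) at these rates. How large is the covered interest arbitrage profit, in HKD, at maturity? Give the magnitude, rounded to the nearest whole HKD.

HKD 7,918,548

T = 7/12 years.
Invest the NOK and cover forward: 260,000,000 × 1.00587932839 × 0.9298 = HKD 243,169,315.88.
Convert at spot and invest in HKD: 260,000,000 × 0.9201 × 1.04958434135 = HKD 251,087,863.64.
The quoted forward undervalues NOK, so borrow NOK, convert to HKD at spot, deposit the HKD at 8.65%, and buy NOK forward at 0.9298 to cover the loan.
Arbitrage profit = |243,169,315.88 − 251,087,863.64| = HKD 7,918,548.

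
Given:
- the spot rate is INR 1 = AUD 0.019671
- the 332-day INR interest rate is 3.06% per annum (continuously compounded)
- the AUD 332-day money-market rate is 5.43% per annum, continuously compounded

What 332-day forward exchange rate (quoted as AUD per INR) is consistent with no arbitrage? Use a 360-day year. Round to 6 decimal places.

T = 332/360 years.
AUD accumulates by e^(0.0543×332/360) = 1.0513517.
Growth of 1 INR over T: e^(0.0306×332/360) = 1.028622.
Forward (AUD per INR) = 0.019671 × 1.0513517 / 1.028622 = 0.02010567.

0.020106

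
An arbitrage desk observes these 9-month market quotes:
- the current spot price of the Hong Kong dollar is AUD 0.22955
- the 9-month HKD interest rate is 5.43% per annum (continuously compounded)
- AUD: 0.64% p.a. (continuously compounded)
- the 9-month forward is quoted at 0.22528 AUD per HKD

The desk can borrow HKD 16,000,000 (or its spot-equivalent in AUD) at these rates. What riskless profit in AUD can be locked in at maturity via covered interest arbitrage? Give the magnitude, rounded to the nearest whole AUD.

T = 9/12 years.
Route A — deposit HKD, sell forward: 16,000,000 × 1.041565636 × 0.22528 = AUD 3,754,302.50.
Route B — convert at spot, deposit AUD: 16,000,000 × 0.22955 × 1.004811538 = AUD 3,690,471.82.
The quoted forward overvalues HKD, so borrow AUD, buy HKD at spot, deposit the HKD at 5.43%, and sell the proceeds forward at 0.22528.
The gap between the two covered legs is AUD 63,831.

AUD 63,831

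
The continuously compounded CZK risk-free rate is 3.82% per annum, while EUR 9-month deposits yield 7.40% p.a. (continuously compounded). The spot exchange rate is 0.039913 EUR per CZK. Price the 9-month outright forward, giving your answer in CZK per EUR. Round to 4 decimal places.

24.3907

T = 9/12 years.
EUR growth factor: e^(0.0740×9/12) = 1.05706902.
CZK growth factor: e^(0.0382×9/12) = 1.02906436.
CIP: F = S · (grow EUR)/(grow CZK) = 0.039913 × 1.05706902/1.02906436 = 0.040999181 EUR per CZK.
Invert for CZK per EUR: 1 / 0.040999181 = 24.3907.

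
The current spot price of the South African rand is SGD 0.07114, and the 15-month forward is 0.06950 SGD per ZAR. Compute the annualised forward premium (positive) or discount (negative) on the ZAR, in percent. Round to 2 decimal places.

-1.84%

T = 15/12 years.
Period premium: (0.06950 − 0.07114)/0.07114 = -0.0230531.
Per annum: -0.0230531 / (15/12) = -0.018442 = -1.84%.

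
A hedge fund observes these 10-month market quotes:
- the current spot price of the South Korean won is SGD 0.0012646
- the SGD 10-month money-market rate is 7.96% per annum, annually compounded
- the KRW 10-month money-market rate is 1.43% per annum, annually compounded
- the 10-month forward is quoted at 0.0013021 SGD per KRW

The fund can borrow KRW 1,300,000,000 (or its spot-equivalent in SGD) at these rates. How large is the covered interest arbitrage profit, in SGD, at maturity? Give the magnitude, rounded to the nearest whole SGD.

T = 10/12 years.
Route A — deposit KRW, sell forward: 1,300,000,000 × 1.011902544 × 0.0013021 = SGD 1,712,877.79.
Route B — convert at spot, deposit SGD: 1,300,000,000 × 0.0012646 × 1.065906384 = SGD 1,752,328.78.
The quoted forward undervalues KRW, so borrow KRW, convert to SGD at spot, deposit the SGD at 7.96%, and buy KRW forward at 0.0013021 to cover the loan.
The gap between the two covered legs is SGD 39,451.

SGD 39,451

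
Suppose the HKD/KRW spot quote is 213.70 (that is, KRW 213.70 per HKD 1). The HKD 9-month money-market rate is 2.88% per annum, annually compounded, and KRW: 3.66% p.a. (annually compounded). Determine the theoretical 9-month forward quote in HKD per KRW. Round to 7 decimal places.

0.0046530

T = 9/12 years.
KRW growth factor: (1 + 0.0366)^(9/12) = 1.0273263.
Growth of 1 HKD over T: (1 + 0.0288)^(9/12) = 1.0215232.
So F = 213.7 × 1.0273263 / 1.0215232 = 214.9140 (KRW/HKD).
Invert for HKD per KRW: 1 / 214.9140 = 0.0046530.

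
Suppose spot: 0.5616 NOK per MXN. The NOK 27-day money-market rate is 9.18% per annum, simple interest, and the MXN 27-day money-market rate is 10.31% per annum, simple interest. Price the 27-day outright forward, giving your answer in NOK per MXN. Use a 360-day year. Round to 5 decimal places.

0.56113

T = 27/360 years.
Growth of 1 NOK over T: 1 + 0.0918×27/360 = 1.006885.
MXN growth factor: 1 + 0.1031×27/360 = 1.0077325.
Forward (NOK per MXN) = 0.5616 × 1.006885 / 1.0077325 = 0.5611277.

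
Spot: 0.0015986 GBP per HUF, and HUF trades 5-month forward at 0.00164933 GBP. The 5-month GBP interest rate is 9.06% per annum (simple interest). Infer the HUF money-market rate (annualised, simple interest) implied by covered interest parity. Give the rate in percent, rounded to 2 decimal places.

T = 5/12 years.
F/S = 0.00164933/0.0015986 = 1.0317340 = (growth of GBP) / (growth of HUF).
The GBP side grows by 1 + 0.0906×5/12 = 1.037750.
Hence g_HUF = 1.005831.
r = (1.005831 − 1)/(5/12) = 0.013994 → 1.40%.

1.40%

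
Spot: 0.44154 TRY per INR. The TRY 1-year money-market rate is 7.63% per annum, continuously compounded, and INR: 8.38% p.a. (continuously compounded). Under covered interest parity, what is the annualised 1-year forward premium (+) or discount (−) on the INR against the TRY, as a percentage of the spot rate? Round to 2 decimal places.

T = 1 year.
CIP forward (TRY per INR) = 0.44154 × 1.0792863/1.0874114 = 0.43824083.
Annualised premium = (F − S)/S × (1/T) = (0.43824083 − 0.44154)/0.44154 ÷ 1 = -0.75%.

-0.75%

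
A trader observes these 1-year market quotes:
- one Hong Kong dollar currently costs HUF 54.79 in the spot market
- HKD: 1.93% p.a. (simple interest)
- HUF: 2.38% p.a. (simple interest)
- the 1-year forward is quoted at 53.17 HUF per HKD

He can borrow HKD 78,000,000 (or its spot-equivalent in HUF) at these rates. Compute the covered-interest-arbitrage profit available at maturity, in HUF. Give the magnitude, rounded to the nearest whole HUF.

T = 1 year.
Invest the HKD and cover forward: 78,000,000 × 1.019300 × 53.17 = HUF 4,227,302,118.00.
Convert at spot and invest in HUF: 78,000,000 × 54.79 × 1.023800 = HUF 4,375,332,156.00.
The quoted forward undervalues HKD, so borrow HKD, convert to HUF at spot, deposit the HUF at 2.38%, and buy HKD forward at 53.17 to cover the loan.
Arbitrage profit = |4,227,302,118.00 − 4,375,332,156.00| = HUF 148,030,038.

HUF 148,030,038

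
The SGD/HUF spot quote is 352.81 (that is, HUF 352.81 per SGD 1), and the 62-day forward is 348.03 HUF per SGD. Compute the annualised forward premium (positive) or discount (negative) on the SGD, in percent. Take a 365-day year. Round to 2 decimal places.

T = 62/365 years.
SGD trades forward at -1.35484% vs spot over the period.
Per annum: -0.0135484 / (62/365) = -0.079761 = -7.98%.

-7.98%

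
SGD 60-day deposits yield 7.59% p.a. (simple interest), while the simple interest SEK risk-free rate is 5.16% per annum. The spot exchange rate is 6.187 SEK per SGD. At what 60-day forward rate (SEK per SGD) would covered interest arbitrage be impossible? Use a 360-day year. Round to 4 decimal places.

6.1623

T = 60/360 years.
SEK growth factor: 1 + 0.0516×60/360 = 1.008600.
Growth of 1 SGD over T: 1 + 0.0759×60/360 = 1.012650.
So F = 6.187 × 1.008600 / 1.012650 = 6.162256 (SEK/SGD).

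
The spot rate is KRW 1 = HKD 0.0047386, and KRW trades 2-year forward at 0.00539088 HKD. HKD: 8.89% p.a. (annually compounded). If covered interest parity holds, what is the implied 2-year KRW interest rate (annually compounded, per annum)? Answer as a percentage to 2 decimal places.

2.09%

T = 2 years.
CIP gives F = S · g_HKD/g_KRW, so g_HKD/g_KRW = 0.00539088/0.0047386 = 1.1376525.
The HKD side grows by (1 + 0.0889)^2 = 1.1857032.
Hence g_KRW = 1.0422367.
Annualise: 1.0422367^(1/2) − 1 = 0.020900 = 2.09%.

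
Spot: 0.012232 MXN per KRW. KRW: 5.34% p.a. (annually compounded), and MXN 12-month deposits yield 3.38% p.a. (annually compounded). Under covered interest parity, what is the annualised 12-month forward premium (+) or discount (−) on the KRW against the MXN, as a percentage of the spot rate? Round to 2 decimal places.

T = 1 year.
No-arbitrage forward: 0.012232 × 1.033800 / 1.053400 = 0.012004406 MXN/KRW.
(F − S)/S ÷ T = (0.012004406 − 0.012232)/0.012232/1 = -0.018606 → -1.86%.

-1.86%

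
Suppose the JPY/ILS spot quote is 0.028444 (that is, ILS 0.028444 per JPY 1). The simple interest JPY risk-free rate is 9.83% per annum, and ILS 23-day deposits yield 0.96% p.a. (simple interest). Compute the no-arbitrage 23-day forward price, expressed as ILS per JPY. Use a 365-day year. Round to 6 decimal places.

T = 23/365 years.
Growth of 1 ILS over T: 1 + 0.0096×23/365 = 1.0006049.
Growth of 1 JPY over T: 1 + 0.0983×23/365 = 1.0061942.
CIP: F = S · (grow ILS)/(grow JPY) = 0.028444 × 1.0006049/1.0061942 = 0.02828600 ILS per JPY.

0.028286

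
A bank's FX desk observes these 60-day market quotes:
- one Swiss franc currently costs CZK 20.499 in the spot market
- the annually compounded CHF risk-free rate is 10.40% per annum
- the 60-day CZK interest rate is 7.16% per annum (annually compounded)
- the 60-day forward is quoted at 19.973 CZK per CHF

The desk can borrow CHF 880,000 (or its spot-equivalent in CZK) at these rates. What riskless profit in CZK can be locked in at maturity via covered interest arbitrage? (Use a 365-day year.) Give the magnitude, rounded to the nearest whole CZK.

CZK 380,912

T = 60/365 years.
Invest the CHF and cover forward: 880,000 × 1.0163970815 × 19.973 = CZK 17,864,439.04.
Convert at spot and invest in CZK: 880,000 × 20.499 × 1.0114324498 = CZK 18,245,351.33.
The quoted forward undervalues CHF, so borrow CHF, convert to CZK at spot, deposit the CZK at 7.16%, and buy CHF forward at 19.973 to cover the loan.
Arbitrage profit = |17,864,439.04 − 18,245,351.33| = CZK 380,912.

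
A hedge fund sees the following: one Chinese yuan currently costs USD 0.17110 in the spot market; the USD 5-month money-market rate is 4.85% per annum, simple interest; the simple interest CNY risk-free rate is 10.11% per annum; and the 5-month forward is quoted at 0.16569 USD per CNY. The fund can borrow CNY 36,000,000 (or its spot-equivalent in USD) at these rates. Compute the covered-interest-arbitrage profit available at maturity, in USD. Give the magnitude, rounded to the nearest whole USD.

USD 67,966

T = 5/12 years.
Keep in CNY, deliver into the forward: 36,000,000·1.042125·0.16569 = USD 6,216,108.89.
Swap to USD now, deposit: 36,000,000·0.17110·1.020208333 = USD 6,284,075.25.
The quoted forward undervalues CNY, so borrow CNY, convert to USD at spot, deposit the USD at 4.85%, and buy CNY forward at 0.16569 to cover the loan.
The gap between the two covered legs is USD 67,966.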